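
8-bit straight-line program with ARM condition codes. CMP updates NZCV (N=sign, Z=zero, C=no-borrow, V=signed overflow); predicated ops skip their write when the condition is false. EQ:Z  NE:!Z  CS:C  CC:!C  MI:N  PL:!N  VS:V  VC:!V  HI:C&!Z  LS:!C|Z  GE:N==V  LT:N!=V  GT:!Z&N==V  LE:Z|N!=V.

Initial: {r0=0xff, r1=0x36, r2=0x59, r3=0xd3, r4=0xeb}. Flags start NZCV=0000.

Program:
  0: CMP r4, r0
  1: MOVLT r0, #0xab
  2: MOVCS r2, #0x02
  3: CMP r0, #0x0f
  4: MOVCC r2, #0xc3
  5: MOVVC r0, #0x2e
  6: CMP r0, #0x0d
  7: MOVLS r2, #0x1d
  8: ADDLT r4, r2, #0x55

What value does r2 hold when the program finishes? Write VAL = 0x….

VAL = 0x59

[0] flags=1000 → (cmp)
[1] flags=1000 LT?T → r0=0xab
[2] flags=1000 CS?F → skip
[3] flags=1010 → (cmp)
[4] flags=1010 CC?F → skip
[5] flags=1010 VC?T → r0=0x2e
[6] flags=0010 → (cmp)
[7] flags=0010 LS?F → skip
[8] flags=0010 LT?F → skip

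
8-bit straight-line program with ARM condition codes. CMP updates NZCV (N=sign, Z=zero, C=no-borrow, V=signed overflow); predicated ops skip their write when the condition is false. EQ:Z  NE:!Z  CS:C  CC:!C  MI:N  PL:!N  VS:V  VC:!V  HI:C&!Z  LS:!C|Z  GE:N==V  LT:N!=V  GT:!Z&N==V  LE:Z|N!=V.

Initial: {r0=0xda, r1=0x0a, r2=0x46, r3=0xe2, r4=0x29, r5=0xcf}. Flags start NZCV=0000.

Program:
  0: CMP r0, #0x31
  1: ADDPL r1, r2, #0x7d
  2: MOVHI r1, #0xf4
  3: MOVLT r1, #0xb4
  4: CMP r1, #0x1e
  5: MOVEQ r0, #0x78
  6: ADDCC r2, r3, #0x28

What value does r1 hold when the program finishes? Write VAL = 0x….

VAL = 0xb4

[0] flags=1010 → (cmp)
[1] flags=1010 PL?F → skip
[2] flags=1010 HI?T → r1=0xf4
[3] flags=1010 LT?T → r1=0xb4
[4] flags=1010 → (cmp)
[5] flags=1010 EQ?F → skip
[6] flags=1010 CC?F → skip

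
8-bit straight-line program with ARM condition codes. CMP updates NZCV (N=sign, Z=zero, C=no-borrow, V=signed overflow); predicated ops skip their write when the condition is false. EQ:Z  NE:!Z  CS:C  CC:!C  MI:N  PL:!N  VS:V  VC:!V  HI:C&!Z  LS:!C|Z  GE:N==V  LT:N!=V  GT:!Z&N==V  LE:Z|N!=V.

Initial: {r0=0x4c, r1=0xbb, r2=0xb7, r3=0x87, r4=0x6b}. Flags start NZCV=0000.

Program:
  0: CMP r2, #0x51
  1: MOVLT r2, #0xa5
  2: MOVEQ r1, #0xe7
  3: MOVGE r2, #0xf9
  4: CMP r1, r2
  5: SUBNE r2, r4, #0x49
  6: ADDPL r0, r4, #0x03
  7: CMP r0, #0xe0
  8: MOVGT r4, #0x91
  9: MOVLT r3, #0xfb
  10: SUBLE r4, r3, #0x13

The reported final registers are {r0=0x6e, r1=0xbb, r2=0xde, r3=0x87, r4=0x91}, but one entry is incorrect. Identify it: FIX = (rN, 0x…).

0: ✓ CMP  NZCV=0011
1: ✓ MOVLT  r2←0xa5
2: · MOVEQ
3: · MOVGE
4: ✓ CMP  NZCV=0010
5: ✓ SUBNE  r2←0x22
6: ✓ ADDPL  r0←0x6e
7: ✓ CMP  NZCV=1001
8: ✓ MOVGT  r4←0x91
9: · MOVLT
10: · SUBLE

FIX = (r2, 0x22)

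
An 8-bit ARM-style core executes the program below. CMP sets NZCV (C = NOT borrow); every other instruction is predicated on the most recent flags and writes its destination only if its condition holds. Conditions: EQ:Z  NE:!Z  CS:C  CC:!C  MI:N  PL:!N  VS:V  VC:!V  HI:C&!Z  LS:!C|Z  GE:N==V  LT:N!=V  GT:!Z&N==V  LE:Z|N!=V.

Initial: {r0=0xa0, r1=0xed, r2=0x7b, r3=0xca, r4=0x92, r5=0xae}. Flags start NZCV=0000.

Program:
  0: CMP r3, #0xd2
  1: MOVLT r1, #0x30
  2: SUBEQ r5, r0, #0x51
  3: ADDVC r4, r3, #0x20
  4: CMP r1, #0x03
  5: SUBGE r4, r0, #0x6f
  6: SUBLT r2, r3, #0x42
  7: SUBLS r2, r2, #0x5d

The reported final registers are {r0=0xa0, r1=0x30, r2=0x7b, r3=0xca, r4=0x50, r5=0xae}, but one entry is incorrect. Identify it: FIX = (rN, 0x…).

0: ✓ CMP  NZCV=1000
1: ✓ MOVLT  r1←0x30
2: · SUBEQ
3: ✓ ADDVC  r4←0xea
4: ✓ CMP  NZCV=0010
5: ✓ SUBGE  r4←0x31
6: · SUBLT
7: · SUBLS

FIX = (r4, 0x31)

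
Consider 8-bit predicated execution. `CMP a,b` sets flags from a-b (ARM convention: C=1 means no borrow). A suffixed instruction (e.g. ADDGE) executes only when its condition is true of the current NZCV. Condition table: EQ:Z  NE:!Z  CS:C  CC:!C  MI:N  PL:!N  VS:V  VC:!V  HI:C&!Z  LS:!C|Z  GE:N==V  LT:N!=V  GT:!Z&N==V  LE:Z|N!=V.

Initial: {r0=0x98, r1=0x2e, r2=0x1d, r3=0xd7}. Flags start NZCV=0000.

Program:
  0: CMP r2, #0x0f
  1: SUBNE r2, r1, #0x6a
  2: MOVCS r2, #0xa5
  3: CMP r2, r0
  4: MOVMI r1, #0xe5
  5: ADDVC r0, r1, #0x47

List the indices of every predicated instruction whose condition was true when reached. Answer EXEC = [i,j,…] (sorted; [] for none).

[0] flags=0010 → (cmp)
[1] flags=0010 NE?T → r2=0xc4
[2] flags=0010 CS?T → r2=0xa5
[3] flags=0010 → (cmp)
[4] flags=0010 MI?F → skip
[5] flags=0010 VC?T → r0=0x75

EXEC = [1,2,5]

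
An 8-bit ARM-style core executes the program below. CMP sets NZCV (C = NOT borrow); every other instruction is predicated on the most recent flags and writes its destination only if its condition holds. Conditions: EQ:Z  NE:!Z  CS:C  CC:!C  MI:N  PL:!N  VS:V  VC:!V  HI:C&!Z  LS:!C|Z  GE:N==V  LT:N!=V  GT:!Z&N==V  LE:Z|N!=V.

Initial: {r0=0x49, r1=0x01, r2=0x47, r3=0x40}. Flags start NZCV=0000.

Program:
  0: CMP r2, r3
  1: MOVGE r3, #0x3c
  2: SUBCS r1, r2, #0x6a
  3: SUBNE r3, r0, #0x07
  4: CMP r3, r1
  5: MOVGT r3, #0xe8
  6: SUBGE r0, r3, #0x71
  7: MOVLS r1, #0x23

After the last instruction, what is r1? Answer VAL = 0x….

VAL = 0x23

[0] flags=0010 → (cmp)
[1] flags=0010 GE?T → r3=0x3c
[2] flags=0010 CS?T → r1=0xdd
[3] flags=0010 NE?T → r3=0x42
[4] flags=0000 → (cmp)
[5] flags=0000 GT?T → r3=0xe8
[6] flags=0000 GE?T → r0=0x77
[7] flags=0000 LS?T → r1=0x23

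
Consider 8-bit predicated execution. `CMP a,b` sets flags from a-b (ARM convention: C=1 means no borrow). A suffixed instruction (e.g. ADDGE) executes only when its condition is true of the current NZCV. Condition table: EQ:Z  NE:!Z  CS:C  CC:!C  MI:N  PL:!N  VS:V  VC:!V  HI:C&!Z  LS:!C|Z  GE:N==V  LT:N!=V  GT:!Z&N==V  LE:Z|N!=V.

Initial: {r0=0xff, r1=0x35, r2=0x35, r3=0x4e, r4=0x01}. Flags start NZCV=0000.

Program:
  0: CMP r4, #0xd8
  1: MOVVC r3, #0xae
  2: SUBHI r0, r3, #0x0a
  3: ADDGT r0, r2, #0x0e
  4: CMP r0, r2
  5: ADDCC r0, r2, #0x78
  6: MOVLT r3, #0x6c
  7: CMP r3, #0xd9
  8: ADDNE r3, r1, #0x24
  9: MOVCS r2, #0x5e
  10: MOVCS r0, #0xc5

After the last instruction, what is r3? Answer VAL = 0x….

VAL = 0x59

[0] flags=0000 → (cmp)
[1] flags=0000 VC?T → r3=0xae
[2] flags=0000 HI?F → skip
[3] flags=0000 GT?T → r0=0x43
[4] flags=0010 → (cmp)
[5] flags=0010 CC?F → skip
[6] flags=0010 LT?F → skip
[7] flags=1000 → (cmp)
[8] flags=1000 NE?T → r3=0x59
[9] flags=1000 CS?F → skip
[10] flags=1000 CS?F → skip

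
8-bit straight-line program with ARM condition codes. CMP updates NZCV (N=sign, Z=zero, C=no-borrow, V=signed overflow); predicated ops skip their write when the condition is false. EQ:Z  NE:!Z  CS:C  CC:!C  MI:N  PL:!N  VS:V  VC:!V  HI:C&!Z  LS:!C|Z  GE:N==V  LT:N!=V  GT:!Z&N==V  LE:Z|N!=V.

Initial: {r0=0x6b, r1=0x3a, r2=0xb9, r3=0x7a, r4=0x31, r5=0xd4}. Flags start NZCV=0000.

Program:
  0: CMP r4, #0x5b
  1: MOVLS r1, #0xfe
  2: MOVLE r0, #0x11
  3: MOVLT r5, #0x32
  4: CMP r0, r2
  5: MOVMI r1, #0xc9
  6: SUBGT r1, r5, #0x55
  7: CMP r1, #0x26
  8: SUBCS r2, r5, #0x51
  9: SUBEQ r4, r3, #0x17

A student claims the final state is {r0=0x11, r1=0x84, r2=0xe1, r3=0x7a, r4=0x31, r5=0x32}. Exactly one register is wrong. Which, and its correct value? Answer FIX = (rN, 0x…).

FIX = (r1, 0xdd)

0: ✓ CMP  NZCV=1000
1: ✓ MOVLS  r1←0xfe
2: ✓ MOVLE  r0←0x11
3: ✓ MOVLT  r5←0x32
4: ✓ CMP  NZCV=0000
5: · MOVMI
6: ✓ SUBGT  r1←0xdd
7: ✓ CMP  NZCV=1010
8: ✓ SUBCS  r2←0xe1
9: · SUBEQ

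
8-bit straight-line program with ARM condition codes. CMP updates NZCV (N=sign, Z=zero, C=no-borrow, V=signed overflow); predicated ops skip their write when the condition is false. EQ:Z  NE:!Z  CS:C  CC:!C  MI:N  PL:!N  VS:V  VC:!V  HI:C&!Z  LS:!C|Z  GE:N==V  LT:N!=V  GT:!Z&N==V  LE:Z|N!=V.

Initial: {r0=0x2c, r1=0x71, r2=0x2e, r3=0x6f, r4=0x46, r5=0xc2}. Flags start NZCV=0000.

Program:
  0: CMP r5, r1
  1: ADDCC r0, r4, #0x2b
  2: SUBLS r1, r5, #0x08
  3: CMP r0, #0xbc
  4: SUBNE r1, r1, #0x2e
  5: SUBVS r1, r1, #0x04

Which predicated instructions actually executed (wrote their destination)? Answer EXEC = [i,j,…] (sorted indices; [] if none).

EXEC = [4]

[0] flags=0011 → (cmp)
[1] flags=0011 CC?F → skip
[2] flags=0011 LS?F → skip
[3] flags=0000 → (cmp)
[4] flags=0000 NE?T → r1=0x43
[5] flags=0000 VS?F → skip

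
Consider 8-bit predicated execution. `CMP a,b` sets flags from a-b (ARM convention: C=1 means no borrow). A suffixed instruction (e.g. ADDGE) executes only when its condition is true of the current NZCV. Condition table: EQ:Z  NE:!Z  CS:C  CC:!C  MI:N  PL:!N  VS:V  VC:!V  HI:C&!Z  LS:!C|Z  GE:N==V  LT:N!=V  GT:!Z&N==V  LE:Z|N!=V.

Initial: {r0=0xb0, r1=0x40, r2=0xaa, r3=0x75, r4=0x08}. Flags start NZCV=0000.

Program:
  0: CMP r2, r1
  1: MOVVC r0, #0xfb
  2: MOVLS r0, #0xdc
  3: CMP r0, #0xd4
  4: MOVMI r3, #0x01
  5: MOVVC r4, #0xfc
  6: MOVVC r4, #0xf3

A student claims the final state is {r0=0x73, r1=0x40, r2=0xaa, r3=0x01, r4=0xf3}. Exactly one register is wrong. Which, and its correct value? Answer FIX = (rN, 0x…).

[0] flags=0011 → (cmp)
[1] flags=0011 VC?F → skip
[2] flags=0011 LS?F → skip
[3] flags=1000 → (cmp)
[4] flags=1000 MI?T → r3=0x01
[5] flags=1000 VC?T → r4=0xfc
[6] flags=1000 VC?T → r4=0xf3

FIX = (r0, 0xb0)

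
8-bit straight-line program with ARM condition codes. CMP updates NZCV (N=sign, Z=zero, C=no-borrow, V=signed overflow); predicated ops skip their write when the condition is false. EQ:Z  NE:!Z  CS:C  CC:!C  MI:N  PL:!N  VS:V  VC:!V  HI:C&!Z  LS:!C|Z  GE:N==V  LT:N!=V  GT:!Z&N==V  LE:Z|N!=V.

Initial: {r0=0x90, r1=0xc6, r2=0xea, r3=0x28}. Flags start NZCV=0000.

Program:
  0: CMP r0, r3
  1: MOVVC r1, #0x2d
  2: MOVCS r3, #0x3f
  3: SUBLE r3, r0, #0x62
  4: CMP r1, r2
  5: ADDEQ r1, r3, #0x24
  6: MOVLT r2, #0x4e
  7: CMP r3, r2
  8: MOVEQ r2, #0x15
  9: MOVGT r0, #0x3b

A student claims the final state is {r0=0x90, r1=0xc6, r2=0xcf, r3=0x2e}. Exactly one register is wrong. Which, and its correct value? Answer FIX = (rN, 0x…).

0: ✓ CMP  NZCV=0011
1: · MOVVC
2: ✓ MOVCS  r3←0x3f
3: ✓ SUBLE  r3←0x2e
4: ✓ CMP  NZCV=1000
5: · ADDEQ
6: ✓ MOVLT  r2←0x4e
7: ✓ CMP  NZCV=1000
8: · MOVEQ
9: · MOVGT

FIX = (r2, 0x4e)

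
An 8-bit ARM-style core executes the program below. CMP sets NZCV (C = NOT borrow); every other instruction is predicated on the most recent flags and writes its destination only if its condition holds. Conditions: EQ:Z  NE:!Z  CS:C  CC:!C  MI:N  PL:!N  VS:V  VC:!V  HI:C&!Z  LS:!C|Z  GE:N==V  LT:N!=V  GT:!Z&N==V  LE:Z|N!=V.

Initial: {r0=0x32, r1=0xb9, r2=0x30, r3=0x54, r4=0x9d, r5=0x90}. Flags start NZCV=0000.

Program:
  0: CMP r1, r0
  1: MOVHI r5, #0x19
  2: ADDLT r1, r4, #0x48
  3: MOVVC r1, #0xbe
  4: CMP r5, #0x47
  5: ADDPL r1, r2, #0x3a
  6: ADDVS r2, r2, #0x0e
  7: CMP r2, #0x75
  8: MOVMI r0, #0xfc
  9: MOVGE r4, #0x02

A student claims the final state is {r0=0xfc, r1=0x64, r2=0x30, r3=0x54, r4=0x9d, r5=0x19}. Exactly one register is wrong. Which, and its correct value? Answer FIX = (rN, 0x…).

0: ✓ CMP  NZCV=1010
1: ✓ MOVHI  r5←0x19
2: ✓ ADDLT  r1←0xe5
3: ✓ MOVVC  r1←0xbe
4: ✓ CMP  NZCV=1000
5: · ADDPL
6: · ADDVS
7: ✓ CMP  NZCV=1000
8: ✓ MOVMI  r0←0xfc
9: · MOVGE

FIX = (r1, 0xbe)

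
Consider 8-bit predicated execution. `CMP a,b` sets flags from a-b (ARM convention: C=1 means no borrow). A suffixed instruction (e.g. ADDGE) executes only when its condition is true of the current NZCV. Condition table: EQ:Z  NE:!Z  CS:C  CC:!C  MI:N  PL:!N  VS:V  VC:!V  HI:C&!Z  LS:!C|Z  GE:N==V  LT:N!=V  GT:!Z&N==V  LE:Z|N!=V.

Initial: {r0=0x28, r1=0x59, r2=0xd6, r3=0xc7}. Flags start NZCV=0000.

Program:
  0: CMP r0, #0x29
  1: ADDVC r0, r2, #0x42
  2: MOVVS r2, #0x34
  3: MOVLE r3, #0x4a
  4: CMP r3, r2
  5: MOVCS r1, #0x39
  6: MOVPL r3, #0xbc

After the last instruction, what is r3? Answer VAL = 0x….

0: ✓ CMP  NZCV=1000
1: ✓ ADDVC  r0←0x18
2: · MOVVS
3: ✓ MOVLE  r3←0x4a
4: ✓ CMP  NZCV=0000
5: · MOVCS
6: ✓ MOVPL  r3←0xbc

VAL = 0xbc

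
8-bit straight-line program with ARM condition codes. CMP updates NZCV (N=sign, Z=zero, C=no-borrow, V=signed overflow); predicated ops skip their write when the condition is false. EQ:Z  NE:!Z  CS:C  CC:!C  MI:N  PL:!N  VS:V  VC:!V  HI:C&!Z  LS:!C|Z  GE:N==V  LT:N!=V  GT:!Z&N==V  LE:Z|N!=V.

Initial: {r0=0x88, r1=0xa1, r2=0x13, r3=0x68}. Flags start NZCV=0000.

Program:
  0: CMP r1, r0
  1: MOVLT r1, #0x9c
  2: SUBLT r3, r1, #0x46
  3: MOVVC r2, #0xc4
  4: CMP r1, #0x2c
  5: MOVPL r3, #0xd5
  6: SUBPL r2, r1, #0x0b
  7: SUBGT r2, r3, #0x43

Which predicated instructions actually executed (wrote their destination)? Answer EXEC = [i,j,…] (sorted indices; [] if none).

EXEC = [3,5,6]

[0] flags=0010 → (cmp)
[1] flags=0010 LT?F → skip
[2] flags=0010 LT?F → skip
[3] flags=0010 VC?T → r2=0xc4
[4] flags=0011 → (cmp)
[5] flags=0011 PL?T → r3=0xd5
[6] flags=0011 PL?T → r2=0x96
[7] flags=0011 GT?F → skip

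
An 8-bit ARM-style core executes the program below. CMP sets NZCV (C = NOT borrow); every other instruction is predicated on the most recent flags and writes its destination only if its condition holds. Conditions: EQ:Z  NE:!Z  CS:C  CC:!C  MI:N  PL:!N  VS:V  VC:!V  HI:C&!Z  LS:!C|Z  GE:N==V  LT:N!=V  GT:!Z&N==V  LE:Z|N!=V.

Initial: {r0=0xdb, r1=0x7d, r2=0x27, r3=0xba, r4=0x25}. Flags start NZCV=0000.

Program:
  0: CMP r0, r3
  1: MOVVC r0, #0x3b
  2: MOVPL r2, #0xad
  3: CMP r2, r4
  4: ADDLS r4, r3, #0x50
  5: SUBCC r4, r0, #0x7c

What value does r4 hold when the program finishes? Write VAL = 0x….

0: ✓ CMP  NZCV=0010
1: ✓ MOVVC  r0←0x3b
2: ✓ MOVPL  r2←0xad
3: ✓ CMP  NZCV=1010
4: · ADDLS
5: · SUBCC

VAL = 0x25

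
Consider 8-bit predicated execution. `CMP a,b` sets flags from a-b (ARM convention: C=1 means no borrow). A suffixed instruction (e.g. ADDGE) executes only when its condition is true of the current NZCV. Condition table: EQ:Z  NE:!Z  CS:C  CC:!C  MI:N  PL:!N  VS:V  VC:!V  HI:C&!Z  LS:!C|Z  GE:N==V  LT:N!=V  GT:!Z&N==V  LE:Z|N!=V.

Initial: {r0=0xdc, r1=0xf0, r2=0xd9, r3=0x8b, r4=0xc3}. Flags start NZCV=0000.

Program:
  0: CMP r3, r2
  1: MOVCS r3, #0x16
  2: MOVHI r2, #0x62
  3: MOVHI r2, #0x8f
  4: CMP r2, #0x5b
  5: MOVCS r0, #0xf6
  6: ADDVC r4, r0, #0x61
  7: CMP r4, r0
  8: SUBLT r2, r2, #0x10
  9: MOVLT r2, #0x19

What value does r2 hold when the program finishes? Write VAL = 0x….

VAL = 0x19

[0] flags=1000 → (cmp)
[1] flags=1000 CS?F → skip
[2] flags=1000 HI?F → skip
[3] flags=1000 HI?F → skip
[4] flags=0011 → (cmp)
[5] flags=0011 CS?T → r0=0xf6
[6] flags=0011 VC?F → skip
[7] flags=1000 → (cmp)
[8] flags=1000 LT?T → r2=0xc9
[9] flags=1000 LT?T → r2=0x19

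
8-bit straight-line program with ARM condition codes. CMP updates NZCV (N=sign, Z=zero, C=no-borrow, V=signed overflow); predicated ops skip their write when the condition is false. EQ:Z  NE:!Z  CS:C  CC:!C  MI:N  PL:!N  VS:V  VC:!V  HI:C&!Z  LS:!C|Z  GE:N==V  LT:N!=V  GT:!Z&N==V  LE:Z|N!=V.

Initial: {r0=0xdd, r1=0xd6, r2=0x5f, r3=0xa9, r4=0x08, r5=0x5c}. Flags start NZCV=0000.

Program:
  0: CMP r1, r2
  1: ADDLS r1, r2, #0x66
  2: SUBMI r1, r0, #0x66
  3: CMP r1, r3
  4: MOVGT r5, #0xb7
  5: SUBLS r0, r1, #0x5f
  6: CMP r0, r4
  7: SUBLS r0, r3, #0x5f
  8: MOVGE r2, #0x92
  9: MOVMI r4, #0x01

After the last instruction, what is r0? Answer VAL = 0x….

0: ✓ CMP  NZCV=0011
1: · ADDLS
2: · SUBMI
3: ✓ CMP  NZCV=0010
4: ✓ MOVGT  r5←0xb7
5: · SUBLS
6: ✓ CMP  NZCV=1010
7: · SUBLS
8: · MOVGE
9: ✓ MOVMI  r4←0x01

VAL = 0xdd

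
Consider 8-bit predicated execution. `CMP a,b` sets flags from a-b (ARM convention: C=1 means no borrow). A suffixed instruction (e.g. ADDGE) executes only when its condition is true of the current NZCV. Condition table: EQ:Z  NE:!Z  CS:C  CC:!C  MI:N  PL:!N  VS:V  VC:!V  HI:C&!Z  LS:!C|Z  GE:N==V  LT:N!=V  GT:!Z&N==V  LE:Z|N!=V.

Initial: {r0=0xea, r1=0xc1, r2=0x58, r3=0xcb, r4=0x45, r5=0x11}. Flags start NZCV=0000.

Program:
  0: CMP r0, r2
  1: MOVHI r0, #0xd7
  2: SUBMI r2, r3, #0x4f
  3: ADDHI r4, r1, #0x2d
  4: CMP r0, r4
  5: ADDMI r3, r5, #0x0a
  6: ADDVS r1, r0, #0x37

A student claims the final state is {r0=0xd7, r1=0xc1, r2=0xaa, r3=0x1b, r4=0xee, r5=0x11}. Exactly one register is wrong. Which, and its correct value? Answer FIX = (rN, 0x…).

FIX = (r2, 0x7c)

0: ✓ CMP  NZCV=1010
1: ✓ MOVHI  r0←0xd7
2: ✓ SUBMI  r2←0x7c
3: ✓ ADDHI  r4←0xee
4: ✓ CMP  NZCV=1000
5: ✓ ADDMI  r3←0x1b
6: · ADDVS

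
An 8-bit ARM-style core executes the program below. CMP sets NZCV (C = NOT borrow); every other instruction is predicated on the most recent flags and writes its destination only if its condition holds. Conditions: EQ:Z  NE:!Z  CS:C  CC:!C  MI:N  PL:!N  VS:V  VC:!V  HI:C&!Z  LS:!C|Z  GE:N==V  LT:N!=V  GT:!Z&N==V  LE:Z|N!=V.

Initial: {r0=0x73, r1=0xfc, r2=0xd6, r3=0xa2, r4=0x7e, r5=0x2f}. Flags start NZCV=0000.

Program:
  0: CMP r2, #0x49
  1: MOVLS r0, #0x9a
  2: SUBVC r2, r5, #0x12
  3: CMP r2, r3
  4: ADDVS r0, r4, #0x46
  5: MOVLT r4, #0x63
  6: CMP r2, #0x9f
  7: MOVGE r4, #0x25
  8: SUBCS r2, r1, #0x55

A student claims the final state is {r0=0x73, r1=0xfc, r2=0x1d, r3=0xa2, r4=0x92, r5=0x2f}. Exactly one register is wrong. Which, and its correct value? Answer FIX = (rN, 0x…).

[0] flags=1010 → (cmp)
[1] flags=1010 LS?F → skip
[2] flags=1010 VC?T → r2=0x1d
[3] flags=0000 → (cmp)
[4] flags=0000 VS?F → skip
[5] flags=0000 LT?F → skip
[6] flags=0000 → (cmp)
[7] flags=0000 GE?T → r4=0x25
[8] flags=0000 CS?F → skip

FIX = (r4, 0x25)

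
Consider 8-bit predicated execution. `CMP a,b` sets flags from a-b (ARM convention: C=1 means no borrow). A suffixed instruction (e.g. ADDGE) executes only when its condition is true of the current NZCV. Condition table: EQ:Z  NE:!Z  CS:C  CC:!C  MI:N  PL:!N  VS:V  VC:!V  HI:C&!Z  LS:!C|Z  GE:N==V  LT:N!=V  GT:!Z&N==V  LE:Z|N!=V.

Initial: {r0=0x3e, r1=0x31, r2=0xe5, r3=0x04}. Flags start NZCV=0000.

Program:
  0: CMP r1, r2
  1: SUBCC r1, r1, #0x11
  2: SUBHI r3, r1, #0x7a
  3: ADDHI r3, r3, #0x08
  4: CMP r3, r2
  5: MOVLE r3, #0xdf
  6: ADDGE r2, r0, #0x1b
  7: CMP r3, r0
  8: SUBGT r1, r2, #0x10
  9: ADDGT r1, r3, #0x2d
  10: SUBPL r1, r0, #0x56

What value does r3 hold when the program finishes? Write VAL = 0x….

VAL = 0x04

[0] flags=0000 → (cmp)
[1] flags=0000 CC?T → r1=0x20
[2] flags=0000 HI?F → skip
[3] flags=0000 HI?F → skip
[4] flags=0000 → (cmp)
[5] flags=0000 LE?F → skip
[6] flags=0000 GE?T → r2=0x59
[7] flags=1000 → (cmp)
[8] flags=1000 GT?F → skip
[9] flags=1000 GT?F → skip
[10] flags=1000 PL?F → skip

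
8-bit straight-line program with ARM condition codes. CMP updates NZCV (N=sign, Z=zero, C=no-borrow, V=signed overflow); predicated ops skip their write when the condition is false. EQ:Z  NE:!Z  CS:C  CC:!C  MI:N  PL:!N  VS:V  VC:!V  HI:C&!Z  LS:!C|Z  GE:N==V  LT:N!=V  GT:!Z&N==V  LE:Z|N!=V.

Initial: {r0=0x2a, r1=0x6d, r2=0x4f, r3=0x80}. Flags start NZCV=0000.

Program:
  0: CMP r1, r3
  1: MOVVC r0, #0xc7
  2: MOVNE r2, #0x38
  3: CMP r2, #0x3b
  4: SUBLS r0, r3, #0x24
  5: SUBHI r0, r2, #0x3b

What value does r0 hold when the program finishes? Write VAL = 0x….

[0] flags=1001 → (cmp)
[1] flags=1001 VC?F → skip
[2] flags=1001 NE?T → r2=0x38
[3] flags=1000 → (cmp)
[4] flags=1000 LS?T → r0=0x5c
[5] flags=1000 HI?F → skip

VAL = 0x5c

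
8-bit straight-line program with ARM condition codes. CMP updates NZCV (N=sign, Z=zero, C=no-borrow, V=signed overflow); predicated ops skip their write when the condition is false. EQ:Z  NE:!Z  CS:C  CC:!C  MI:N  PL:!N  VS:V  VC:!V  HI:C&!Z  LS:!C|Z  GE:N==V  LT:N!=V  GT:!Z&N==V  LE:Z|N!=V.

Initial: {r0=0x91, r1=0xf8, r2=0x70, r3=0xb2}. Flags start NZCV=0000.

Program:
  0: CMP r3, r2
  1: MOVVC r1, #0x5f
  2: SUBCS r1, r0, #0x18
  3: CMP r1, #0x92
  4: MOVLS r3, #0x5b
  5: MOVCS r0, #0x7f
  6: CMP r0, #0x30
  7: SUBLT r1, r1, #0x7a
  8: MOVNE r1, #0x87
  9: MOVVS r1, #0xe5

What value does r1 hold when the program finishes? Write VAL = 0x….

VAL = 0xe5

[0] flags=0011 → (cmp)
[1] flags=0011 VC?F → skip
[2] flags=0011 CS?T → r1=0x79
[3] flags=1001 → (cmp)
[4] flags=1001 LS?T → r3=0x5b
[5] flags=1001 CS?F → skip
[6] flags=0011 → (cmp)
[7] flags=0011 LT?T → r1=0xff
[8] flags=0011 NE?T → r1=0x87
[9] flags=0011 VS?T → r1=0xe5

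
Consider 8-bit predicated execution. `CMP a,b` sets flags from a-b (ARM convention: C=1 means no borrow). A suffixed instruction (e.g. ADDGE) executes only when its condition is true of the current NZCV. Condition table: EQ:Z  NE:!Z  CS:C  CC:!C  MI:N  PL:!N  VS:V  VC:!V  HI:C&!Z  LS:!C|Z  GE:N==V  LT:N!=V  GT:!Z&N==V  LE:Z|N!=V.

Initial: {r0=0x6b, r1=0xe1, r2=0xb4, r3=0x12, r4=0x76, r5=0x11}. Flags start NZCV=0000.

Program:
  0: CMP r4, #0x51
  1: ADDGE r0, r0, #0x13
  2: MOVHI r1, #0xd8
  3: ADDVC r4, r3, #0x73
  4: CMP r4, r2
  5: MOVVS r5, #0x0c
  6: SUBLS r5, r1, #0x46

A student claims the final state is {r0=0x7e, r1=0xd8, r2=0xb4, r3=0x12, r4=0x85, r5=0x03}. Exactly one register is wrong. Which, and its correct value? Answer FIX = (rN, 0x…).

FIX = (r5, 0x92)

[0] flags=0010 → (cmp)
[1] flags=0010 GE?T → r0=0x7e
[2] flags=0010 HI?T → r1=0xd8
[3] flags=0010 VC?T → r4=0x85
[4] flags=1000 → (cmp)
[5] flags=1000 VS?F → skip
[6] flags=1000 LS?T → r5=0x92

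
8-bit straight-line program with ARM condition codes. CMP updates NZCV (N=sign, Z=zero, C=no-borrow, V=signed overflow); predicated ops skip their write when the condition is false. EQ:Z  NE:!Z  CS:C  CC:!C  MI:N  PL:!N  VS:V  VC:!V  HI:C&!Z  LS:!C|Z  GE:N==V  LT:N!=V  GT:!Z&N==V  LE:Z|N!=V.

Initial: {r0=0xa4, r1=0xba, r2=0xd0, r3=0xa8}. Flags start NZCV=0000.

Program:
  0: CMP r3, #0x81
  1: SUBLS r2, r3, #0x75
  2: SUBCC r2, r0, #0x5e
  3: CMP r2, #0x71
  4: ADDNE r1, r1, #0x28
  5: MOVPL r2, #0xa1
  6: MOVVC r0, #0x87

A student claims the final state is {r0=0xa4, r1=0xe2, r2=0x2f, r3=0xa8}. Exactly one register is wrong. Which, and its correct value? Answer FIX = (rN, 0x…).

FIX = (r2, 0xa1)

0: ✓ CMP  NZCV=0010
1: · SUBLS
2: · SUBCC
3: ✓ CMP  NZCV=0011
4: ✓ ADDNE  r1←0xe2
5: ✓ MOVPL  r2←0xa1
6: · MOVVC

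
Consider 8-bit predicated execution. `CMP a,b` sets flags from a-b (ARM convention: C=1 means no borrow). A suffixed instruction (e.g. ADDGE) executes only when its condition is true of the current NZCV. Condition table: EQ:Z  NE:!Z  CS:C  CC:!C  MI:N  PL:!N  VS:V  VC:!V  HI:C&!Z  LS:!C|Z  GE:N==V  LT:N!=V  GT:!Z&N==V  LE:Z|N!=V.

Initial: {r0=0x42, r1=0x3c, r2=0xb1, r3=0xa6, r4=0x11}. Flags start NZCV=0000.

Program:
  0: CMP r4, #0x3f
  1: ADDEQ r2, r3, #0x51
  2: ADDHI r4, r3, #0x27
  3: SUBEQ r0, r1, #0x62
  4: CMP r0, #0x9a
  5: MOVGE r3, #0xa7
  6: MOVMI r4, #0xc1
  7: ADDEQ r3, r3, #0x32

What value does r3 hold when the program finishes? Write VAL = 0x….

VAL = 0xa7

0: ✓ CMP  NZCV=1000
1: · ADDEQ
2: · ADDHI
3: · SUBEQ
4: ✓ CMP  NZCV=1001
5: ✓ MOVGE  r3←0xa7
6: ✓ MOVMI  r4←0xc1
7: · ADDEQ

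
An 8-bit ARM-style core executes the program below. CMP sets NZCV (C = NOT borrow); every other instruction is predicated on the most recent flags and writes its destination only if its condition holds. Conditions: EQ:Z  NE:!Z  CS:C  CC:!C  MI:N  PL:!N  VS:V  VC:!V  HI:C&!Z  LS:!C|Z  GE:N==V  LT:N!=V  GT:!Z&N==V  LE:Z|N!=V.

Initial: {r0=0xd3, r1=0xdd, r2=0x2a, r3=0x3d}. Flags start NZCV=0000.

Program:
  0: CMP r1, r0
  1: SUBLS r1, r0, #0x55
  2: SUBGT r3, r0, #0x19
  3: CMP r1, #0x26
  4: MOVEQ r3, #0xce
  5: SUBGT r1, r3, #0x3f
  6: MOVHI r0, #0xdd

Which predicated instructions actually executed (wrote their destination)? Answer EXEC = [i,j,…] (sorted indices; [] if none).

EXEC = [2,6]

0: ✓ CMP  NZCV=0010
1: · SUBLS
2: ✓ SUBGT  r3←0xba
3: ✓ CMP  NZCV=1010
4: · MOVEQ
5: · SUBGT
6: ✓ MOVHI  r0←0xdd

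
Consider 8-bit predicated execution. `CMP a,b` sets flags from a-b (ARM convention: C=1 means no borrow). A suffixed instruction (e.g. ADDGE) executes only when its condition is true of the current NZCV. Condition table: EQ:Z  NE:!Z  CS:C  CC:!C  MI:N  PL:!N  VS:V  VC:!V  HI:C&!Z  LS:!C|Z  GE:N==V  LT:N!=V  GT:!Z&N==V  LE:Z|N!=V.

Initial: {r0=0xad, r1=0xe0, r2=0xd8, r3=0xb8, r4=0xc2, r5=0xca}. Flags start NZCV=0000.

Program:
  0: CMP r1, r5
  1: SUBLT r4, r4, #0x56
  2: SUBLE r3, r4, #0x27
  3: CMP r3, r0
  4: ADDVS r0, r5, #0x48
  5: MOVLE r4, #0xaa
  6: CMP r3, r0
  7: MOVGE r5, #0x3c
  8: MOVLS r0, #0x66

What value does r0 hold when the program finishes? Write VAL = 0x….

[0] flags=0010 → (cmp)
[1] flags=0010 LT?F → skip
[2] flags=0010 LE?F → skip
[3] flags=0010 → (cmp)
[4] flags=0010 VS?F → skip
[5] flags=0010 LE?F → skip
[6] flags=0010 → (cmp)
[7] flags=0010 GE?T → r5=0x3c
[8] flags=0010 LS?F → skip

VAL = 0xad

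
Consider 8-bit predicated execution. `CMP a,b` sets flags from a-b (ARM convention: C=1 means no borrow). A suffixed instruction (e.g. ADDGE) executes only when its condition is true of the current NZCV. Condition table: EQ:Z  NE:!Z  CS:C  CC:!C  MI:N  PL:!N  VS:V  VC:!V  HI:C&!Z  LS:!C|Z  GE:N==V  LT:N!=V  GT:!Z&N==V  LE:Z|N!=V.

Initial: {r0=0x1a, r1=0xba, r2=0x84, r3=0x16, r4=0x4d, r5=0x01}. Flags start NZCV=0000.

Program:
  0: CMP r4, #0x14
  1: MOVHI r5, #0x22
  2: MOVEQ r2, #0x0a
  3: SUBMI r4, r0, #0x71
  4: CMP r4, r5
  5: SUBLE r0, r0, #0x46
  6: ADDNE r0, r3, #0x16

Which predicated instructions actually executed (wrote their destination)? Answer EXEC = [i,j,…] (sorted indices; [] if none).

EXEC = [1,6]

[0] flags=0010 → (cmp)
[1] flags=0010 HI?T → r5=0x22
[2] flags=0010 EQ?F → skip
[3] flags=0010 MI?F → skip
[4] flags=0010 → (cmp)
[5] flags=0010 LE?F → skip
[6] flags=0010 NE?T → r0=0x2c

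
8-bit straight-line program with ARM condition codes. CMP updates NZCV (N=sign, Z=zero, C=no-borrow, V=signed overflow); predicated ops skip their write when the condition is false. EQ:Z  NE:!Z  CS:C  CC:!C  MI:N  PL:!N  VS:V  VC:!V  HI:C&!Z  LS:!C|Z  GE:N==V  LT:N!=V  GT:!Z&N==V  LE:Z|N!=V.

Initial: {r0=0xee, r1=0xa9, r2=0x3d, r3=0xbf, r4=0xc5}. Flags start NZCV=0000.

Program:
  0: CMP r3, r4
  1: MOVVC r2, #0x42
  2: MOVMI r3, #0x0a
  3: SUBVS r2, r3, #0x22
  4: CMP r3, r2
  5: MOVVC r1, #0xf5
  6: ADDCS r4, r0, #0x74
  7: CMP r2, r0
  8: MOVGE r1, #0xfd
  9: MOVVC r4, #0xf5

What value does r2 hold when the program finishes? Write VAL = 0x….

VAL = 0x42

0: ✓ CMP  NZCV=1000
1: ✓ MOVVC  r2←0x42
2: ✓ MOVMI  r3←0x0a
3: · SUBVS
4: ✓ CMP  NZCV=1000
5: ✓ MOVVC  r1←0xf5
6: · ADDCS
7: ✓ CMP  NZCV=0000
8: ✓ MOVGE  r1←0xfd
9: ✓ MOVVC  r4←0xf5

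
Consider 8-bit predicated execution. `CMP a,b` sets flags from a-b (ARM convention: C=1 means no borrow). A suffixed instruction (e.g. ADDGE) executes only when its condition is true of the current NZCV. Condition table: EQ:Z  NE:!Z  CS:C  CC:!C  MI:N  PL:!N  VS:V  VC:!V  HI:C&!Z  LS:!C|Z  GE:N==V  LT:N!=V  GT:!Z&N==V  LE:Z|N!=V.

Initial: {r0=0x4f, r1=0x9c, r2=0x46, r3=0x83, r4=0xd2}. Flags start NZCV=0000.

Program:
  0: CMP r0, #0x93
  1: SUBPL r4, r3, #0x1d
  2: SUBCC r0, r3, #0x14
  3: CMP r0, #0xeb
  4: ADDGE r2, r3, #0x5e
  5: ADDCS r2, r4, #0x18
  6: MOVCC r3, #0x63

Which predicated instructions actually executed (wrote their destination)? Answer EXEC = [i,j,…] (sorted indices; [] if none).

0: ✓ CMP  NZCV=1001
1: · SUBPL
2: ✓ SUBCC  r0←0x6f
3: ✓ CMP  NZCV=1001
4: ✓ ADDGE  r2←0xe1
5: · ADDCS
6: ✓ MOVCC  r3←0x63

EXEC = [2,4,6]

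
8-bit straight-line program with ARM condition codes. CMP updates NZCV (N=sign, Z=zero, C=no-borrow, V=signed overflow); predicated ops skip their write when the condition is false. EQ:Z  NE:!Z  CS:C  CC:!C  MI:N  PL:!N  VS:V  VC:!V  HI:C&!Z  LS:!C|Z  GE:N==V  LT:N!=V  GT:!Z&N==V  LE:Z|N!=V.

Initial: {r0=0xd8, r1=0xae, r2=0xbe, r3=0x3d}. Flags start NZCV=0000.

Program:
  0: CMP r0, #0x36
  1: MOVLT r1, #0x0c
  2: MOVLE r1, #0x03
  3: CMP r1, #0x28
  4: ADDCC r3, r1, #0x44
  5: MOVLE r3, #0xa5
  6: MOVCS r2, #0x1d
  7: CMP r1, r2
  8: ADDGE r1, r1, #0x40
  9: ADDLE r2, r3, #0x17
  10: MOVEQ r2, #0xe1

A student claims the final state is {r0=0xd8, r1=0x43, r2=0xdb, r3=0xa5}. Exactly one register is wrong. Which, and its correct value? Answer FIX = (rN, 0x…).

FIX = (r2, 0xbe)

0: ✓ CMP  NZCV=1010
1: ✓ MOVLT  r1←0x0c
2: ✓ MOVLE  r1←0x03
3: ✓ CMP  NZCV=1000
4: ✓ ADDCC  r3←0x47
5: ✓ MOVLE  r3←0xa5
6: · MOVCS
7: ✓ CMP  NZCV=0000
8: ✓ ADDGE  r1←0x43
9: · ADDLE
10: · MOVEQ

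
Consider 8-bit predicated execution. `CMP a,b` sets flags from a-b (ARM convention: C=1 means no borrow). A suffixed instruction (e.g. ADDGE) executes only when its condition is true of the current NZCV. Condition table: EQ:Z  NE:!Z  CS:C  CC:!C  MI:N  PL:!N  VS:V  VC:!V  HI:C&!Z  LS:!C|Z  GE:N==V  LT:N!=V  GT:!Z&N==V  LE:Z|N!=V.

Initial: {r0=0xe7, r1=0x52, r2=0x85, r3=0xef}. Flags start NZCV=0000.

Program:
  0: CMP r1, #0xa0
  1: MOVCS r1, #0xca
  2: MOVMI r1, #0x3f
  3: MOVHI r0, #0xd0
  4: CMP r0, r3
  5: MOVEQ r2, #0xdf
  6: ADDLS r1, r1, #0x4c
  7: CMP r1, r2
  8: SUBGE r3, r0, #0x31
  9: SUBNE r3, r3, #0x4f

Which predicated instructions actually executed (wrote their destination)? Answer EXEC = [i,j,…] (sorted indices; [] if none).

[0] flags=1001 → (cmp)
[1] flags=1001 CS?F → skip
[2] flags=1001 MI?T → r1=0x3f
[3] flags=1001 HI?F → skip
[4] flags=1000 → (cmp)
[5] flags=1000 EQ?F → skip
[6] flags=1000 LS?T → r1=0x8b
[7] flags=0010 → (cmp)
[8] flags=0010 GE?T → r3=0xb6
[9] flags=0010 NE?T → r3=0x67

EXEC = [2,6,8,9]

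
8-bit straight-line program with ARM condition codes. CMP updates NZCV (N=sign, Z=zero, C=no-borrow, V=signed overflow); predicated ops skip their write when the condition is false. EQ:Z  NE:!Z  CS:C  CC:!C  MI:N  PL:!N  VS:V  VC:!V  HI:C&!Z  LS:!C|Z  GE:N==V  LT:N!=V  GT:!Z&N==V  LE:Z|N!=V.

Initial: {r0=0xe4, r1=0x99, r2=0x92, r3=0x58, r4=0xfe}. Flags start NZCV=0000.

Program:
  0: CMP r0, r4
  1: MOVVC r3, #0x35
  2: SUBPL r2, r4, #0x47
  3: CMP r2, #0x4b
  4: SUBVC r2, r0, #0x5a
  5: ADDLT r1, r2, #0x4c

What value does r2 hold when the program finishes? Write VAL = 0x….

VAL = 0x92

0: ✓ CMP  NZCV=1000
1: ✓ MOVVC  r3←0x35
2: · SUBPL
3: ✓ CMP  NZCV=0011
4: · SUBVC
5: ✓ ADDLT  r1←0xde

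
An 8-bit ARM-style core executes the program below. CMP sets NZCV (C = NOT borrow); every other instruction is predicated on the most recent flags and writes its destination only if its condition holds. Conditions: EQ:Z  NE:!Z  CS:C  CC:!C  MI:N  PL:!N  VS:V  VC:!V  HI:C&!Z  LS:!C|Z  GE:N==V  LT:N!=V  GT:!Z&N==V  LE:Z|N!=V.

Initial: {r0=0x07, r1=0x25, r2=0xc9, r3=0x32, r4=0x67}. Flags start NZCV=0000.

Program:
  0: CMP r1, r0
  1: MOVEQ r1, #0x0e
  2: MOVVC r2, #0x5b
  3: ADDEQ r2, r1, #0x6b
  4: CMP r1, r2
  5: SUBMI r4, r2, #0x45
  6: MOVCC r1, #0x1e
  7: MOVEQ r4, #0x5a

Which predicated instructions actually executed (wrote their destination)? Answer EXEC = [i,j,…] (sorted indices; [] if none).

EXEC = [2,5,6]

0: ✓ CMP  NZCV=0010
1: · MOVEQ
2: ✓ MOVVC  r2←0x5b
3: · ADDEQ
4: ✓ CMP  NZCV=1000
5: ✓ SUBMI  r4←0x16
6: ✓ MOVCC  r1←0x1e
7: · MOVEQ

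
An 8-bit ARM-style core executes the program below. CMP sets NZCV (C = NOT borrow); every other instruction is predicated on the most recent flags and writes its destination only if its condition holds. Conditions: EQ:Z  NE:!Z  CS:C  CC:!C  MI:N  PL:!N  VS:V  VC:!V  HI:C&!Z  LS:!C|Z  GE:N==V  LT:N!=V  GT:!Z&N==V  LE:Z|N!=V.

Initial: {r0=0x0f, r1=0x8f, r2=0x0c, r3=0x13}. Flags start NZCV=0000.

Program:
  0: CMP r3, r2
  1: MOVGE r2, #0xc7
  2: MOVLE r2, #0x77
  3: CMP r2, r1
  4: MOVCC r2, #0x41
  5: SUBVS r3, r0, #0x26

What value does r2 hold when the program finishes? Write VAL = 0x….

VAL = 0xc7

0: ✓ CMP  NZCV=0010
1: ✓ MOVGE  r2←0xc7
2: · MOVLE
3: ✓ CMP  NZCV=0010
4: · MOVCC
5: · SUBVS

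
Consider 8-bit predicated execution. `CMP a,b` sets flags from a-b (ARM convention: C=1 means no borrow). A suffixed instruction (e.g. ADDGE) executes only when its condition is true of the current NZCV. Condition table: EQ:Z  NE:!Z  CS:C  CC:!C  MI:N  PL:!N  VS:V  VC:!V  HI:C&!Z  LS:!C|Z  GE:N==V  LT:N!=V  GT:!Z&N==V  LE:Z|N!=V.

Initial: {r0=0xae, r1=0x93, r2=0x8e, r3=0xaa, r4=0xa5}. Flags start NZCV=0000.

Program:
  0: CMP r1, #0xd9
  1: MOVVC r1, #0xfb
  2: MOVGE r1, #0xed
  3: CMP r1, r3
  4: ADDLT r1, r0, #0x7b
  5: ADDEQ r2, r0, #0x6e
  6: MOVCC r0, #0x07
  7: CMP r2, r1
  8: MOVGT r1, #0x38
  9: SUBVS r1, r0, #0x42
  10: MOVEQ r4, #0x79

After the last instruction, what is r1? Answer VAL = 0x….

VAL = 0xfb

[0] flags=1000 → (cmp)
[1] flags=1000 VC?T → r1=0xfb
[2] flags=1000 GE?F → skip
[3] flags=0010 → (cmp)
[4] flags=0010 LT?F → skip
[5] flags=0010 EQ?F → skip
[6] flags=0010 CC?F → skip
[7] flags=1000 → (cmp)
[8] flags=1000 GT?F → skip
[9] flags=1000 VS?F → skip
[10] flags=1000 EQ?F → skip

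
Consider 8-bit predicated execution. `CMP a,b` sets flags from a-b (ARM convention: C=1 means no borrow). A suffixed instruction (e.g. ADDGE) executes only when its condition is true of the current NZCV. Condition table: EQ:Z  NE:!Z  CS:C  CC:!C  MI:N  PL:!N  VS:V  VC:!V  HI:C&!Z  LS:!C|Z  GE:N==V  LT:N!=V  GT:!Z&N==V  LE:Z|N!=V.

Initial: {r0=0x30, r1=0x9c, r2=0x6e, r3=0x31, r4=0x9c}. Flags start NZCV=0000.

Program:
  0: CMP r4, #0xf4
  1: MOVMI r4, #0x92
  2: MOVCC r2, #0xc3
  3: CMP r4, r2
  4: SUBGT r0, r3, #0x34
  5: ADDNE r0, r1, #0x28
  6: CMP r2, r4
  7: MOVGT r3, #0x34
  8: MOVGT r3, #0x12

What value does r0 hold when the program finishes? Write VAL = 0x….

VAL = 0xc4

0: ✓ CMP  NZCV=1000
1: ✓ MOVMI  r4←0x92
2: ✓ MOVCC  r2←0xc3
3: ✓ CMP  NZCV=1000
4: · SUBGT
5: ✓ ADDNE  r0←0xc4
6: ✓ CMP  NZCV=0010
7: ✓ MOVGT  r3←0x34
8: ✓ MOVGT  r3←0x12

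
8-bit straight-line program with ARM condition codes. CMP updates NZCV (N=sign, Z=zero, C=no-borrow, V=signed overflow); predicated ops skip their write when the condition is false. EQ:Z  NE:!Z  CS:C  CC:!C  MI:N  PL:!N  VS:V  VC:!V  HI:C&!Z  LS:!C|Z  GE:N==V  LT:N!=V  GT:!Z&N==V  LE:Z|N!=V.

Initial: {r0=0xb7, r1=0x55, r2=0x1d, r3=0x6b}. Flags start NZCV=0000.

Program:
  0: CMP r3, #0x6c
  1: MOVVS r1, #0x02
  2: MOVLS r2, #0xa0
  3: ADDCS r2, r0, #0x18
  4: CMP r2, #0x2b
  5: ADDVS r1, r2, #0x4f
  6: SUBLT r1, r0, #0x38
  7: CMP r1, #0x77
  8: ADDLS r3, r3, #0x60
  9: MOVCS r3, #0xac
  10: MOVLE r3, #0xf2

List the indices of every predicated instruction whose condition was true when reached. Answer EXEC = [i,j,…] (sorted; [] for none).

[0] flags=1000 → (cmp)
[1] flags=1000 VS?F → skip
[2] flags=1000 LS?T → r2=0xa0
[3] flags=1000 CS?F → skip
[4] flags=0011 → (cmp)
[5] flags=0011 VS?T → r1=0xef
[6] flags=0011 LT?T → r1=0x7f
[7] flags=0010 → (cmp)
[8] flags=0010 LS?F → skip
[9] flags=0010 CS?T → r3=0xac
[10] flags=0010 LE?F → skip

EXEC = [2,5,6,9]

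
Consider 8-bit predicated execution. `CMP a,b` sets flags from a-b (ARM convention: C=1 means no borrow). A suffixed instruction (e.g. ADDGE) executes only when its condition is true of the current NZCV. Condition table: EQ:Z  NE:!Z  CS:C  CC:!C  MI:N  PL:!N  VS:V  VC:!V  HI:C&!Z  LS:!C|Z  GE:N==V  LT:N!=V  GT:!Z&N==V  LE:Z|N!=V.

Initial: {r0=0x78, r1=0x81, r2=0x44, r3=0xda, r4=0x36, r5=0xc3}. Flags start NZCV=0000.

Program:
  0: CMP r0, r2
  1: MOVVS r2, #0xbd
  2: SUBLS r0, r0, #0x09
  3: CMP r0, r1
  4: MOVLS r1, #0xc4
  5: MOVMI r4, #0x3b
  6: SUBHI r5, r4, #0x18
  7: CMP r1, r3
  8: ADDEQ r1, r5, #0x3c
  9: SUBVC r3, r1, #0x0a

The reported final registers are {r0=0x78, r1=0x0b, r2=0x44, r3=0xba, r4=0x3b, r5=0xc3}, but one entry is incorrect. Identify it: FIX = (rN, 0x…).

[0] flags=0010 → (cmp)
[1] flags=0010 VS?F → skip
[2] flags=0010 LS?F → skip
[3] flags=1001 → (cmp)
[4] flags=1001 LS?T → r1=0xc4
[5] flags=1001 MI?T → r4=0x3b
[6] flags=1001 HI?F → skip
[7] flags=1000 → (cmp)
[8] flags=1000 EQ?F → skip
[9] flags=1000 VC?T → r3=0xba

FIX = (r1, 0xc4)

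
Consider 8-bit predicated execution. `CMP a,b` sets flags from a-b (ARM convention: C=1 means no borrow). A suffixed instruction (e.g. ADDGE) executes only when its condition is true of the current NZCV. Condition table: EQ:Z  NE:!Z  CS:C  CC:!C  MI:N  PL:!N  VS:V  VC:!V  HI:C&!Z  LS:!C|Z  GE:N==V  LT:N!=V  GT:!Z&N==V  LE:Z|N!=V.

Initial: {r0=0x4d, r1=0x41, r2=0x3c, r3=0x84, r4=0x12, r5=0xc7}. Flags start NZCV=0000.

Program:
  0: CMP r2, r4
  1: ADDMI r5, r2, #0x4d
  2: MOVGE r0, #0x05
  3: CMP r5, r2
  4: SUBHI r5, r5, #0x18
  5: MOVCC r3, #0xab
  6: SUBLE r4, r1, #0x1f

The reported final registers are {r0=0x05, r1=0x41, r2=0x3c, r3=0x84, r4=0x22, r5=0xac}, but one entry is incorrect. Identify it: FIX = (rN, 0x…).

[0] flags=0010 → (cmp)
[1] flags=0010 MI?F → skip
[2] flags=0010 GE?T → r0=0x05
[3] flags=1010 → (cmp)
[4] flags=1010 HI?T → r5=0xaf
[5] flags=1010 CC?F → skip
[6] flags=1010 LE?T → r4=0x22

FIX = (r5, 0xaf)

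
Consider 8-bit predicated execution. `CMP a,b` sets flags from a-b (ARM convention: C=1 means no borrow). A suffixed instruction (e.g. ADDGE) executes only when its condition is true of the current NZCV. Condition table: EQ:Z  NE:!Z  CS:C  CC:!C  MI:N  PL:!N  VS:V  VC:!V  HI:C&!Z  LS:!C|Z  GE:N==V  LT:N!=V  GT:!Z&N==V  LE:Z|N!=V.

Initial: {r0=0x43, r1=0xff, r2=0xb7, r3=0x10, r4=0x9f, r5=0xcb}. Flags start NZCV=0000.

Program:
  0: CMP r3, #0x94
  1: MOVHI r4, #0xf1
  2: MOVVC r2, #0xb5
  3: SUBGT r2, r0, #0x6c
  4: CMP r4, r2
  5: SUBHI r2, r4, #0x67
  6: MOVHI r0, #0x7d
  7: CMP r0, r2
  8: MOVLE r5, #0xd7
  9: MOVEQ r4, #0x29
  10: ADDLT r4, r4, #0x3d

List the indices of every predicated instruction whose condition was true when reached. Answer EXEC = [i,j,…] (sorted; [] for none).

EXEC = [2,3]

[0] flags=0000 → (cmp)
[1] flags=0000 HI?F → skip
[2] flags=0000 VC?T → r2=0xb5
[3] flags=0000 GT?T → r2=0xd7
[4] flags=1000 → (cmp)
[5] flags=1000 HI?F → skip
[6] flags=1000 HI?F → skip
[7] flags=0000 → (cmp)
[8] flags=0000 LE?F → skip
[9] flags=0000 EQ?F → skip
[10] flags=0000 LT?F → skip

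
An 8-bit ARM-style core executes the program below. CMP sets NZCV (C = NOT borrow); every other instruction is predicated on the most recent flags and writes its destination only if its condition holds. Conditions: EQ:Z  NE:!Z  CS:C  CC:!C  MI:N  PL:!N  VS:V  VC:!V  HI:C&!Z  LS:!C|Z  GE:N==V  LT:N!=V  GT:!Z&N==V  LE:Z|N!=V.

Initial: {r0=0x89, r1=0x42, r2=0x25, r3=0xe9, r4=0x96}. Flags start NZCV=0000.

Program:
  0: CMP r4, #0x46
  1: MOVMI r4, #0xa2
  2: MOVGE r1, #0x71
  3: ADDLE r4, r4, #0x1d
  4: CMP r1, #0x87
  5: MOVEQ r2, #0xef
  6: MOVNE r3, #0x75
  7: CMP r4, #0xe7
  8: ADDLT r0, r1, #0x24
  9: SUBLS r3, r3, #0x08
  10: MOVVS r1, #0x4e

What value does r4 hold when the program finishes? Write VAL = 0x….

VAL = 0xb3

0: ✓ CMP  NZCV=0011
1: · MOVMI
2: · MOVGE
3: ✓ ADDLE  r4←0xb3
4: ✓ CMP  NZCV=1001
5: · MOVEQ
6: ✓ MOVNE  r3←0x75
7: ✓ CMP  NZCV=1000
8: ✓ ADDLT  r0←0x66
9: ✓ SUBLS  r3←0x6d
10: · MOVVS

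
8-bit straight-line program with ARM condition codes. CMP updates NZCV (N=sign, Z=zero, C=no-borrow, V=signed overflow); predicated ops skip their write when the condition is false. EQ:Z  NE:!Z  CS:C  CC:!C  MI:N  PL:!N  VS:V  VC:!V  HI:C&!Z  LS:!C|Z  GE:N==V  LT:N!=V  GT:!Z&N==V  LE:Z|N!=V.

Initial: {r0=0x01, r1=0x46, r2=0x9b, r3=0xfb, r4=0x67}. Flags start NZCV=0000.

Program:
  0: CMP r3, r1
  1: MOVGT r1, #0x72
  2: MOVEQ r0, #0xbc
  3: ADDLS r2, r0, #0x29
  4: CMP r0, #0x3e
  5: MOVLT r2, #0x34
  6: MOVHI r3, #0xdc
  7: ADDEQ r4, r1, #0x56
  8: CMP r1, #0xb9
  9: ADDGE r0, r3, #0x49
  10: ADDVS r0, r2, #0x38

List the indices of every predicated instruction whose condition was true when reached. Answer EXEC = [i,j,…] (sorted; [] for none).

EXEC = [5,9,10]

0: ✓ CMP  NZCV=1010
1: · MOVGT
2: · MOVEQ
3: · ADDLS
4: ✓ CMP  NZCV=1000
5: ✓ MOVLT  r2←0x34
6: · MOVHI
7: · ADDEQ
8: ✓ CMP  NZCV=1001
9: ✓ ADDGE  r0←0x44
10: ✓ ADDVS  r0←0x6c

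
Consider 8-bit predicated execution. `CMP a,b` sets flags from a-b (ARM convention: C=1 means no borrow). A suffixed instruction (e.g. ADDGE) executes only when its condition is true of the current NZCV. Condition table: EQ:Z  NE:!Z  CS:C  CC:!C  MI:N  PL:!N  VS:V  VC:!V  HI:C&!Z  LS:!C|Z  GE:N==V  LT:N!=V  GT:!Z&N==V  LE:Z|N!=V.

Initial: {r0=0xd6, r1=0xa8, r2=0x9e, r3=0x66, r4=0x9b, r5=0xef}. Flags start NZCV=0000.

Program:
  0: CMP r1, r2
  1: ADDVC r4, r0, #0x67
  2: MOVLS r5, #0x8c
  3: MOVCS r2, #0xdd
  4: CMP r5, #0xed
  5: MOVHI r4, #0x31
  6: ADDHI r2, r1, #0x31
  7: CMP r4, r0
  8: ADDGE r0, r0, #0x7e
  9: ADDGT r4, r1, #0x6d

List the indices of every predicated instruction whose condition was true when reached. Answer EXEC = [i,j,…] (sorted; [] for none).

[0] flags=0010 → (cmp)
[1] flags=0010 VC?T → r4=0x3d
[2] flags=0010 LS?F → skip
[3] flags=0010 CS?T → r2=0xdd
[4] flags=0010 → (cmp)
[5] flags=0010 HI?T → r4=0x31
[6] flags=0010 HI?T → r2=0xd9
[7] flags=0000 → (cmp)
[8] flags=0000 GE?T → r0=0x54
[9] flags=0000 GT?T → r4=0x15

EXEC = [1,3,5,6,8,9]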